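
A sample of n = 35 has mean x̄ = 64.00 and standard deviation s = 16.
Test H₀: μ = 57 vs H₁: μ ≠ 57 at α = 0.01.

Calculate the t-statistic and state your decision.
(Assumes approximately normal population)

Answer: t = 2.5883, fail to reject H₀

Derivation:
df = n - 1 = 34
SE = s/√n = 16/√35 = 2.7045
t = (x̄ - μ₀)/SE = (64.00 - 57)/2.7045 = 2.5883
Critical value: t_{0.005,34} = ±2.728
p-value ≈ 0.0141
Decision: fail to reject H₀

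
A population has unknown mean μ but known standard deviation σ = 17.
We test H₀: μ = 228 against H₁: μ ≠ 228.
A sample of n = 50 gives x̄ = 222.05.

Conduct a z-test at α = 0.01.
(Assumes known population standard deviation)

Standard error: SE = σ/√n = 17/√50 = 2.4042
z-statistic: z = (x̄ - μ₀)/SE = (222.05 - 228)/2.4042 = -2.4748
Critical value: ±2.576
p-value = 0.0133
Decision: fail to reject H₀

Answer: z = -2.4748, fail to reject H₀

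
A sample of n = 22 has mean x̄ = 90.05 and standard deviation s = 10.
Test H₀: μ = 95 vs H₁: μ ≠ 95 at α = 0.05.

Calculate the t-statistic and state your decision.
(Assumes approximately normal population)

df = n - 1 = 21
SE = s/√n = 10/√22 = 2.1320
t = (x̄ - μ₀)/SE = (90.05 - 95)/2.1320 = -2.3218
Critical value: t_{0.025,21} = ±2.080
p-value ≈ 0.0304
Decision: reject H₀

Answer: t = -2.3218, reject H₀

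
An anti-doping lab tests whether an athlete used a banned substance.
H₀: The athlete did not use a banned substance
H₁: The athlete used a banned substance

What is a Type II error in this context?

Type I error (α): Rejecting H₀ when H₀ is true
Type II error (β): Failing to reject H₀ when H₁ is true

Answer: Failing to detect doping in an athlete who used a banned substance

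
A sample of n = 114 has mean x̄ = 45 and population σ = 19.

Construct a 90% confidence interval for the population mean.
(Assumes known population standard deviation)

Answer: (42.0727, 47.9273)

Derivation:
Confidence level: 90%, α = 0.1
z_0.05 = 1.645
SE = σ/√n = 19/√114 = 1.7795
Margin of error = 1.645 × 1.7795 = 2.9273
CI: x̄ ± margin = 45 ± 2.9273
CI: (42.0727, 47.9273)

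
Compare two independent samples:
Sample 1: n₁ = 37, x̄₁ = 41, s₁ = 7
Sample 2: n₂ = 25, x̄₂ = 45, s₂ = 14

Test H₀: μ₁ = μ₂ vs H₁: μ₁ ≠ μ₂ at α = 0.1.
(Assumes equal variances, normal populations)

Answer: t = -1.4881, fail to reject H₀

Derivation:
Pooled variance: s²_p = [36×7² + 24×14²]/(60) = 107.8000
s_p = 10.3827
SE = s_p×√(1/n₁ + 1/n₂) = 10.3827×√(1/37 + 1/25) = 2.6880
t = (x̄₁ - x̄₂)/SE = (41 - 45)/2.6880 = -1.4881
df = 60, t-critical = ±1.671
Decision: fail to reject H₀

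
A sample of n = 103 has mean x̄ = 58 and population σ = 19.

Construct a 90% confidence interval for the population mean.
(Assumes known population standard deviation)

Confidence level: 90%, α = 0.1
z_0.05 = 1.645
SE = σ/√n = 19/√103 = 1.8721
Margin of error = 1.645 × 1.8721 = 3.0796
CI: x̄ ± margin = 58 ± 3.0796
CI: (54.9204, 61.0796)

Answer: (54.9204, 61.0796)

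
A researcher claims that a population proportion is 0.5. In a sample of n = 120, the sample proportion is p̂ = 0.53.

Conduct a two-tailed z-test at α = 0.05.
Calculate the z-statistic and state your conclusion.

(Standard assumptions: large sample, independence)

Answer: z = 0.6573, fail to reject H₀

Derivation:
H₀: p = 0.5, H₁: p ≠ 0.5
Standard error: SE = √(p₀(1-p₀)/n) = √(0.5×0.5/120) = 0.045644
z-statistic: z = (p̂ - p₀)/SE = (0.53 - 0.5)/0.045644 = 0.6573
Critical value: z_0.025 = ±1.960
p-value = 0.5110
Decision: fail to reject H₀ at α = 0.05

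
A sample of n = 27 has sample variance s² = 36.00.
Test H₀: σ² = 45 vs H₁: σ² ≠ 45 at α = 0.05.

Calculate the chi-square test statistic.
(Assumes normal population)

df = n - 1 = 26
χ² = (n-1)s²/σ₀² = 26×36.00/45 = 20.8000
Critical values: χ²_{0.975,26} = 13.844, χ²_{0.025,26} = 41.923
Rejection region: χ² < 13.844 or χ² > 41.923
Decision: fail to reject H₀

Answer: χ² = 20.8000, fail to reject H₀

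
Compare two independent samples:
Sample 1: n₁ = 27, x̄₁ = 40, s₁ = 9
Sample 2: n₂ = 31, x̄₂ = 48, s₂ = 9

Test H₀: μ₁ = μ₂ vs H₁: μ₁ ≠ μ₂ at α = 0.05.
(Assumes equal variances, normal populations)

Pooled variance: s²_p = [26×9² + 30×9²]/(56) = 81.0000
s_p = 9.0000
SE = s_p×√(1/n₁ + 1/n₂) = 9.0000×√(1/27 + 1/31) = 2.3692
t = (x̄₁ - x̄₂)/SE = (40 - 48)/2.3692 = -3.3767
df = 56, t-critical = ±2.003
Decision: reject H₀

Answer: t = -3.3767, reject H₀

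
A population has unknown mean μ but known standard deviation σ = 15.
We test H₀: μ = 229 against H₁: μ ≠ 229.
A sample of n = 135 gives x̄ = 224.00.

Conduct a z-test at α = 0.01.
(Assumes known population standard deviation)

Standard error: SE = σ/√n = 15/√135 = 1.2910
z-statistic: z = (x̄ - μ₀)/SE = (224.00 - 229)/1.2910 = -3.8730
Critical value: ±2.576
p-value = 0.0001
Decision: reject H₀

Answer: z = -3.8730, reject H₀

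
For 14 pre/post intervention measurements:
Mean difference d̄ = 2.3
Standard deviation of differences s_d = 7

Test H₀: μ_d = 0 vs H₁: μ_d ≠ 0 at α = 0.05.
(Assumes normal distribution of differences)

Answer: t = 1.2294, fail to reject H₀

Derivation:
df = n - 1 = 13
SE = s_d/√n = 7/√14 = 1.8708
t = d̄/SE = 2.3/1.8708 = 1.2294
Critical value: t_{0.025,13} = ±2.160
p-value ≈ 0.2407
Decision: fail to reject H₀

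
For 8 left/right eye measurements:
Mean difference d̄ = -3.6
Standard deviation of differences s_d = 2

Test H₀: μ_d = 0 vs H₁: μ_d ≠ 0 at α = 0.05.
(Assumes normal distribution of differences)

Answer: t = -5.0912, reject H₀

Derivation:
df = n - 1 = 7
SE = s_d/√n = 2/√8 = 0.7071
t = d̄/SE = -3.6/0.7071 = -5.0912
Critical value: t_{0.025,7} = ±2.365
p-value ≈ 0.0014
Decision: reject H₀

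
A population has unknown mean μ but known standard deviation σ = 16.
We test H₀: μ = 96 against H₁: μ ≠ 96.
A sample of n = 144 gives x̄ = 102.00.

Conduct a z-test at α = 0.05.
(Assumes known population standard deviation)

Standard error: SE = σ/√n = 16/√144 = 1.3333
z-statistic: z = (x̄ - μ₀)/SE = (102.00 - 96)/1.3333 = 4.5001
Critical value: ±1.960
p-value < 0.0001
Decision: reject H₀

Answer: z = 4.5001, reject H₀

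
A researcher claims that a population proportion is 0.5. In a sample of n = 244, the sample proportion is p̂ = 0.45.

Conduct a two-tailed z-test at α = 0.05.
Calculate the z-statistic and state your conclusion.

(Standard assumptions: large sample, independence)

Answer: z = -1.5621, fail to reject H₀

Derivation:
H₀: p = 0.5, H₁: p ≠ 0.5
Standard error: SE = √(p₀(1-p₀)/n) = √(0.5×0.5/244) = 0.032009
z-statistic: z = (p̂ - p₀)/SE = (0.45 - 0.5)/0.032009 = -1.5621
Critical value: z_0.025 = ±1.960
p-value = 0.1183
Decision: fail to reject H₀ at α = 0.05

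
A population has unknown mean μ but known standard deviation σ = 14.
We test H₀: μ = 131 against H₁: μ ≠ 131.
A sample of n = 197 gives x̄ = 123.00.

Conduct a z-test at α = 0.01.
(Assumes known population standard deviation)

Answer: z = -8.0201, reject H₀

Derivation:
Standard error: SE = σ/√n = 14/√197 = 0.9975
z-statistic: z = (x̄ - μ₀)/SE = (123.00 - 131)/0.9975 = -8.0201
Critical value: ±2.576
p-value < 0.0001
Decision: reject H₀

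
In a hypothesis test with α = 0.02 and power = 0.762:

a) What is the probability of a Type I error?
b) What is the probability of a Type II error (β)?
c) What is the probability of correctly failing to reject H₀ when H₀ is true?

Answer: a) 0.02, b) 0.238, c) 0.98

Derivation:
a) Type I error probability = α = 0.02
b) Power = P(reject H₀ | H₁ true) = 1 - β = 0.762, so Type II error probability = β = 1 - Power = 0.238
c) P(fail to reject H₀ | H₀ true) = 1 - α = 0.98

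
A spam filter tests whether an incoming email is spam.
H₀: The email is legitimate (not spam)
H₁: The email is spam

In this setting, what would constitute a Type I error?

Answer: Marking a legitimate email as spam

Derivation:
Type I error (α): Rejecting H₀ when H₀ is true
Type II error (β): Failing to reject H₀ when H₁ is true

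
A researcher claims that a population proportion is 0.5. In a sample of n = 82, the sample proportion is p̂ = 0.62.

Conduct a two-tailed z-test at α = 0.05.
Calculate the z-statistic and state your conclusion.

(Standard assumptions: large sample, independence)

Answer: z = 2.1733, reject H₀

Derivation:
H₀: p = 0.5, H₁: p ≠ 0.5
Standard error: SE = √(p₀(1-p₀)/n) = √(0.5×0.5/82) = 0.055216
z-statistic: z = (p̂ - p₀)/SE = (0.62 - 0.5)/0.055216 = 2.1733
Critical value: z_0.025 = ±1.960
p-value = 0.0298
Decision: reject H₀ at α = 0.05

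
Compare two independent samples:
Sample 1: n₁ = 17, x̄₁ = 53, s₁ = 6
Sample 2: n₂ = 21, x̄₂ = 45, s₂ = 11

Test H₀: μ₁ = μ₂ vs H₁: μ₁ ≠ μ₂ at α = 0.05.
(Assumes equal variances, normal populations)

Pooled variance: s²_p = [16×6² + 20×11²]/(36) = 83.2222
s_p = 9.1226
SE = s_p×√(1/n₁ + 1/n₂) = 9.1226×√(1/17 + 1/21) = 2.9763
t = (x̄₁ - x̄₂)/SE = (53 - 45)/2.9763 = 2.6879
df = 36, t-critical = ±2.028
Decision: reject H₀

Answer: t = 2.6879, reject H₀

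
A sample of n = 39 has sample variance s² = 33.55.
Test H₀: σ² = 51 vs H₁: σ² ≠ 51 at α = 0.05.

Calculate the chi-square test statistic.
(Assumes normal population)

df = n - 1 = 38
χ² = (n-1)s²/σ₀² = 38×33.55/51 = 24.9980
Critical values: χ²_{0.975,38} = 22.878, χ²_{0.025,38} = 56.896
Rejection region: χ² < 22.878 or χ² > 56.896
Decision: fail to reject H₀

Answer: χ² = 24.9980, fail to reject H₀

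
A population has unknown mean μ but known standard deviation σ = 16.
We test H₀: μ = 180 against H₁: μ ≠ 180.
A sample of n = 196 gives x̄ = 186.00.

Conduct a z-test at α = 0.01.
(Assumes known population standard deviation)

Standard error: SE = σ/√n = 16/√196 = 1.1429
z-statistic: z = (x̄ - μ₀)/SE = (186.00 - 180)/1.1429 = 5.2498
Critical value: ±2.576
p-value < 0.0001
Decision: reject H₀

Answer: z = 5.2498, reject H₀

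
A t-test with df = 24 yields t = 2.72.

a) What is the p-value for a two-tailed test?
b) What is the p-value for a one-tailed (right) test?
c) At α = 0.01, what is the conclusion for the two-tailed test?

Answer: a) 0.0119, b) 0.0060, c) fail to reject H₀

Derivation:
Using t-distribution with df = 24:
a) Two-tailed: p = 2×P(T > 2.72) = 0.0119
b) One-tailed: p = P(T > 2.72) = 0.0060
c) 0.0119 ≥ 0.01, fail to reject H₀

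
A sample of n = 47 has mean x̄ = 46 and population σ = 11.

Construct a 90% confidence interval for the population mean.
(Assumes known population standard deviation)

Answer: (43.3606, 48.6394)

Derivation:
Confidence level: 90%, α = 0.1
z_0.05 = 1.645
SE = σ/√n = 11/√47 = 1.6045
Margin of error = 1.645 × 1.6045 = 2.6394
CI: x̄ ± margin = 46 ± 2.6394
CI: (43.3606, 48.6394)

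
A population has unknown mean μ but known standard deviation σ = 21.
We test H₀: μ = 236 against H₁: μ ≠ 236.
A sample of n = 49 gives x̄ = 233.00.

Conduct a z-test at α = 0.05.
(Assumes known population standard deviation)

Standard error: SE = σ/√n = 21/√49 = 3.0000
z-statistic: z = (x̄ - μ₀)/SE = (233.00 - 236)/3.0000 = -1.0000
Critical value: ±1.960
p-value = 0.3173
Decision: fail to reject H₀

Answer: z = -1.0000, fail to reject H₀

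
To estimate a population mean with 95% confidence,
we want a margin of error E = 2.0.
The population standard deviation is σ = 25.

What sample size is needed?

Answer: n = 601

Derivation:
z_0.025 = 1.960
n = (z×σ/E)² = (1.960×25/2.0)²
n = 600.2500
Round up: n = 601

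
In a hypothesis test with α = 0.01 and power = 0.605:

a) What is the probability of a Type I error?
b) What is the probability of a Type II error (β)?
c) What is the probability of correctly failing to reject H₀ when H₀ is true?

Answer: a) 0.01, b) 0.395, c) 0.99

Derivation:
a) Type I error probability = α = 0.01
b) Power = P(reject H₀ | H₁ true) = 1 - β = 0.605, so Type II error probability = β = 1 - Power = 0.395
c) P(fail to reject H₀ | H₀ true) = 1 - α = 0.99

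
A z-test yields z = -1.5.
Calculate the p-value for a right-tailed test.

For z = -1.5:
p = P(Z > -1.5) = 1 - Φ(-1.5) = 0.9332

Answer: p-value ≈ 0.9332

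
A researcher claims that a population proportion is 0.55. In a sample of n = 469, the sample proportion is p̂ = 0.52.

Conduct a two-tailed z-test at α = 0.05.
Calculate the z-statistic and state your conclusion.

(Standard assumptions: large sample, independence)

Answer: z = -1.3059, fail to reject H₀

Derivation:
H₀: p = 0.55, H₁: p ≠ 0.55
Standard error: SE = √(p₀(1-p₀)/n) = √(0.55×0.45/469) = 0.022972
z-statistic: z = (p̂ - p₀)/SE = (0.52 - 0.55)/0.022972 = -1.3059
Critical value: z_0.025 = ±1.960
p-value = 0.1916
Decision: fail to reject H₀ at α = 0.05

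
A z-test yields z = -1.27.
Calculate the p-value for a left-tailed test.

For z = -1.27:
p = P(Z < -1.27) = Φ(-1.27) = 0.1020

Answer: p-value ≈ 0.1020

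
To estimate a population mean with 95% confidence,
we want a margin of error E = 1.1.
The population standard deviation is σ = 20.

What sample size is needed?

z_0.025 = 1.960
n = (z×σ/E)² = (1.960×20/1.1)²
n = 1269.9504
Round up: n = 1270

Answer: n = 1270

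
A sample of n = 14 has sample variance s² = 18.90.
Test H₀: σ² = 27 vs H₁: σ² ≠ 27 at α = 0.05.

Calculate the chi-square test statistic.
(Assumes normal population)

Answer: χ² = 9.1000, fail to reject H₀

Derivation:
df = n - 1 = 13
χ² = (n-1)s²/σ₀² = 13×18.90/27 = 9.1000
Critical values: χ²_{0.975,13} = 5.009, χ²_{0.025,13} = 24.736
Rejection region: χ² < 5.009 or χ² > 24.736
Decision: fail to reject H₀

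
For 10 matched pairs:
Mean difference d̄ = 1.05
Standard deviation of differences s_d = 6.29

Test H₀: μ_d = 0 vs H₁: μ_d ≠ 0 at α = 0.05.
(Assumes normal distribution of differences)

Answer: t = 0.5279, fail to reject H₀

Derivation:
df = n - 1 = 9
SE = s_d/√n = 6.29/√10 = 1.9891
t = d̄/SE = 1.05/1.9891 = 0.5279
Critical value: t_{0.025,9} = ±2.262
p-value ≈ 0.6103
Decision: fail to reject H₀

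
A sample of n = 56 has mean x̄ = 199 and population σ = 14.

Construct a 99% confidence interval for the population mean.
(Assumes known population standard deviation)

Answer: (194.1808, 203.8192)

Derivation:
Confidence level: 99%, α = 0.01
z_0.005 = 2.576
SE = σ/√n = 14/√56 = 1.8708
Margin of error = 2.576 × 1.8708 = 4.8192
CI: x̄ ± margin = 199 ± 4.8192
CI: (194.1808, 203.8192)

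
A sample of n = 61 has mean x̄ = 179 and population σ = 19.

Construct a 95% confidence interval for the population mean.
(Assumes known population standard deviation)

Confidence level: 95%, α = 0.05
z_0.025 = 1.960
SE = σ/√n = 19/√61 = 2.4327
Margin of error = 1.960 × 2.4327 = 4.7681
CI: x̄ ± margin = 179 ± 4.7681
CI: (174.2319, 183.7681)

Answer: (174.2319, 183.7681)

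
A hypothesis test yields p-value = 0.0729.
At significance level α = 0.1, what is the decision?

Answer: reject H₀

Derivation:
Compare p-value to α:
0.0729 < 0.1
Decision: reject H₀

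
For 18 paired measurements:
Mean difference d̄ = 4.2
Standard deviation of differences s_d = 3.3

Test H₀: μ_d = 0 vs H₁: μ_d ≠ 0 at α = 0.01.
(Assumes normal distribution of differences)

df = n - 1 = 17
SE = s_d/√n = 3.3/√18 = 0.7778
t = d̄/SE = 4.2/0.7778 = 5.3998
Critical value: t_{0.005,17} = ±2.898
p-value < 0.0001
Decision: reject H₀

Answer: t = 5.3998, reject H₀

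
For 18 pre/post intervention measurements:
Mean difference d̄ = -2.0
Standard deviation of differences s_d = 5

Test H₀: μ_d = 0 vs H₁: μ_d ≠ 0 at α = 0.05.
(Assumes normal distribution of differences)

df = n - 1 = 17
SE = s_d/√n = 5/√18 = 1.1785
t = d̄/SE = -2.0/1.1785 = -1.6971
Critical value: t_{0.025,17} = ±2.110
p-value ≈ 0.1079
Decision: fail to reject H₀

Answer: t = -1.6971, fail to reject H₀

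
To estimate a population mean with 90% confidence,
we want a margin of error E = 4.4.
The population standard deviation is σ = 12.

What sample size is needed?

Answer: n = 21

Derivation:
z_0.05 = 1.645
n = (z×σ/E)² = (1.645×12/4.4)²
n = 20.1275
Round up: n = 21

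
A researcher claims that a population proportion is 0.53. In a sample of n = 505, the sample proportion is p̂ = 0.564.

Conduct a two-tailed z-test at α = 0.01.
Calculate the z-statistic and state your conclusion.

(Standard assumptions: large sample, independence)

H₀: p = 0.53, H₁: p ≠ 0.53
Standard error: SE = √(p₀(1-p₀)/n) = √(0.53×0.47/505) = 0.022210
z-statistic: z = (p̂ - p₀)/SE = (0.564 - 0.53)/0.022210 = 1.5308
Critical value: z_0.005 = ±2.576
p-value = 0.1258
Decision: fail to reject H₀ at α = 0.01

Answer: z = 1.5308, fail to reject H₀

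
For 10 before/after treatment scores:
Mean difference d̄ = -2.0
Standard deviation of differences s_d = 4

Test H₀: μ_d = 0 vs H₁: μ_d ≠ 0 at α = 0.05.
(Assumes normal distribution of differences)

df = n - 1 = 9
SE = s_d/√n = 4/√10 = 1.2649
t = d̄/SE = -2.0/1.2649 = -1.5812
Critical value: t_{0.025,9} = ±2.262
p-value ≈ 0.1483
Decision: fail to reject H₀

Answer: t = -1.5812, fail to reject H₀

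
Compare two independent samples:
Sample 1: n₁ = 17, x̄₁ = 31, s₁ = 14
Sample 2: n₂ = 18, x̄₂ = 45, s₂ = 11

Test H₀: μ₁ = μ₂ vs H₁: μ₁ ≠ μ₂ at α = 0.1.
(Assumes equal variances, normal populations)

Pooled variance: s²_p = [16×14² + 17×11²]/(33) = 157.3636
s_p = 12.5445
SE = s_p×√(1/n₁ + 1/n₂) = 12.5445×√(1/17 + 1/18) = 4.2425
t = (x̄₁ - x̄₂)/SE = (31 - 45)/4.2425 = -3.2999
df = 33, t-critical = ±1.692
Decision: reject H₀

Answer: t = -3.2999, reject H₀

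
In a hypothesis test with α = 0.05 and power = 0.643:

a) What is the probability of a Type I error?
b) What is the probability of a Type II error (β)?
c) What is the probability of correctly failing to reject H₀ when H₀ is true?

Answer: a) 0.05, b) 0.357, c) 0.95

Derivation:
a) Type I error probability = α = 0.05
b) Power = P(reject H₀ | H₁ true) = 1 - β = 0.643, so Type II error probability = β = 1 - Power = 0.357
c) P(fail to reject H₀ | H₀ true) = 1 - α = 0.95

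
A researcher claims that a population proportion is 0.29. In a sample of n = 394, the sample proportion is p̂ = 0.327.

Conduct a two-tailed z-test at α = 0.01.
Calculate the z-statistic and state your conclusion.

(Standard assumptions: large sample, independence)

Answer: z = 1.6185, fail to reject H₀

Derivation:
H₀: p = 0.29, H₁: p ≠ 0.29
Standard error: SE = √(p₀(1-p₀)/n) = √(0.29×0.71/394) = 0.022860
z-statistic: z = (p̂ - p₀)/SE = (0.327 - 0.29)/0.022860 = 1.6185
Critical value: z_0.005 = ±2.576
p-value = 0.1056
Decision: fail to reject H₀ at α = 0.01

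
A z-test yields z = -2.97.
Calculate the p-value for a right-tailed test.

For z = -2.97:
p = P(Z > -2.97) = 1 - Φ(-2.97) = 0.9985

Answer: p-value ≈ 0.9985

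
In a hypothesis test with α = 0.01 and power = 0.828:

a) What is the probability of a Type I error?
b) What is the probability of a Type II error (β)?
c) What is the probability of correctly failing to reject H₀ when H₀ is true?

a) Type I error probability = α = 0.01
b) Power = P(reject H₀ | H₁ true) = 1 - β = 0.828, so Type II error probability = β = 1 - Power = 0.172
c) P(fail to reject H₀ | H₀ true) = 1 - α = 0.99

Answer: a) 0.01, b) 0.172, c) 0.99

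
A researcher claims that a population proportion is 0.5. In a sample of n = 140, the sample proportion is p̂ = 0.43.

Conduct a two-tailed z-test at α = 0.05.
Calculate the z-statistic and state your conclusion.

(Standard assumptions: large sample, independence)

H₀: p = 0.5, H₁: p ≠ 0.5
Standard error: SE = √(p₀(1-p₀)/n) = √(0.5×0.5/140) = 0.042258
z-statistic: z = (p̂ - p₀)/SE = (0.43 - 0.5)/0.042258 = -1.6565
Critical value: z_0.025 = ±1.960
p-value = 0.0976
Decision: fail to reject H₀ at α = 0.05

Answer: z = -1.6565, fail to reject H₀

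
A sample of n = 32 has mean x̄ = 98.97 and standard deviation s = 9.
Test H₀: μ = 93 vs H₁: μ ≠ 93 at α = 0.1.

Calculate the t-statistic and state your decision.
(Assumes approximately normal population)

df = n - 1 = 31
SE = s/√n = 9/√32 = 1.5910
t = (x̄ - μ₀)/SE = (98.97 - 93)/1.5910 = 3.7524
Critical value: t_{0.05,31} = ±1.696
p-value ≈ 0.0007
Decision: reject H₀

Answer: t = 3.7524, reject H₀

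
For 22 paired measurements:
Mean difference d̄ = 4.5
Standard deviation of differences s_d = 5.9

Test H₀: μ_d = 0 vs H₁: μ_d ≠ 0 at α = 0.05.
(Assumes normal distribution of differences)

Answer: t = 3.5774, reject H₀

Derivation:
df = n - 1 = 21
SE = s_d/√n = 5.9/√22 = 1.2579
t = d̄/SE = 4.5/1.2579 = 3.5774
Critical value: t_{0.025,21} = ±2.080
p-value ≈ 0.0018
Decision: reject H₀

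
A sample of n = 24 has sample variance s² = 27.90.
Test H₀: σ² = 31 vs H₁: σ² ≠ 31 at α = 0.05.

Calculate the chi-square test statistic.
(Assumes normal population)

Answer: χ² = 20.7000, fail to reject H₀

Derivation:
df = n - 1 = 23
χ² = (n-1)s²/σ₀² = 23×27.90/31 = 20.7000
Critical values: χ²_{0.975,23} = 11.689, χ²_{0.025,23} = 38.076
Rejection region: χ² < 11.689 or χ² > 38.076
Decision: fail to reject H₀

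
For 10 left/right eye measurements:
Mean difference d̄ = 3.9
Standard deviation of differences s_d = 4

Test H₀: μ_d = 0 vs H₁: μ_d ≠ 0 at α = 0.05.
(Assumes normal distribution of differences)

df = n - 1 = 9
SE = s_d/√n = 4/√10 = 1.2649
t = d̄/SE = 3.9/1.2649 = 3.0832
Critical value: t_{0.025,9} = ±2.262
p-value ≈ 0.0131
Decision: reject H₀

Answer: t = 3.0832, reject H₀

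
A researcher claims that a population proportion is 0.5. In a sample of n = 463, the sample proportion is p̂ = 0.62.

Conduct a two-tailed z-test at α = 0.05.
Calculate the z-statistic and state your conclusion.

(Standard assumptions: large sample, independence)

Answer: z = 5.1642, reject H₀

Derivation:
H₀: p = 0.5, H₁: p ≠ 0.5
Standard error: SE = √(p₀(1-p₀)/n) = √(0.5×0.5/463) = 0.023237
z-statistic: z = (p̂ - p₀)/SE = (0.62 - 0.5)/0.023237 = 5.1642
Critical value: z_0.025 = ±1.960
p-value < 0.0001
Decision: reject H₀ at α = 0.05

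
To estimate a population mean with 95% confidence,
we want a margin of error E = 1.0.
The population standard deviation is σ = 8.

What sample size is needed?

Answer: n = 246

Derivation:
z_0.025 = 1.960
n = (z×σ/E)² = (1.960×8/1.0)²
n = 245.8624
Round up: n = 246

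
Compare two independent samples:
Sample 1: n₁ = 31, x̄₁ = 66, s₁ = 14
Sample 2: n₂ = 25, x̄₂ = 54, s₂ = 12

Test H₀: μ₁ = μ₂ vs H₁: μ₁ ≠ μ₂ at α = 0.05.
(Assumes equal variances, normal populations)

Answer: t = 3.3951, reject H₀

Derivation:
Pooled variance: s²_p = [30×14² + 24×12²]/(54) = 172.8889
s_p = 13.1487
SE = s_p×√(1/n₁ + 1/n₂) = 13.1487×√(1/31 + 1/25) = 3.5345
t = (x̄₁ - x̄₂)/SE = (66 - 54)/3.5345 = 3.3951
df = 54, t-critical = ±2.005
Decision: reject H₀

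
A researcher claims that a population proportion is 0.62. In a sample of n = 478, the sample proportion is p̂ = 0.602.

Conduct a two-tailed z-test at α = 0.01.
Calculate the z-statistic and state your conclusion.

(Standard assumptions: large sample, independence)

H₀: p = 0.62, H₁: p ≠ 0.62
Standard error: SE = √(p₀(1-p₀)/n) = √(0.62×0.38/478) = 0.022201
z-statistic: z = (p̂ - p₀)/SE = (0.602 - 0.62)/0.022201 = -0.8108
Critical value: z_0.005 = ±2.576
p-value = 0.4175
Decision: fail to reject H₀ at α = 0.01

Answer: z = -0.8108, fail to reject H₀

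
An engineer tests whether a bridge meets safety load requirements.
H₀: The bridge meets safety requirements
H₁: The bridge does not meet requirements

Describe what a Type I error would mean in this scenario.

Answer: Unnecessarily closing a safe bridge for repairs

Derivation:
Type I error: rejecting H₀ when it is actually true (false positive).
Type II error: failing to reject H₀ when H₁ is actually true (false negative).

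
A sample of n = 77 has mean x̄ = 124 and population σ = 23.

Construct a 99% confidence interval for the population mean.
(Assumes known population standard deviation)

Answer: (117.2480, 130.7520)

Derivation:
Confidence level: 99%, α = 0.01
z_0.005 = 2.576
SE = σ/√n = 23/√77 = 2.6211
Margin of error = 2.576 × 2.6211 = 6.7520
CI: x̄ ± margin = 124 ± 6.7520
CI: (117.2480, 130.7520)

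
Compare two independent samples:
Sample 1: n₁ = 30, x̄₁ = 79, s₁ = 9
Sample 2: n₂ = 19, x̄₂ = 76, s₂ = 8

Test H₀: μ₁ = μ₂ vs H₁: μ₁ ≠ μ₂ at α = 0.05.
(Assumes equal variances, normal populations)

Answer: t = 1.1855, fail to reject H₀

Derivation:
Pooled variance: s²_p = [29×9² + 18×8²]/(47) = 74.4894
s_p = 8.6307
SE = s_p×√(1/n₁ + 1/n₂) = 8.6307×√(1/30 + 1/19) = 2.5305
t = (x̄₁ - x̄₂)/SE = (79 - 76)/2.5305 = 1.1855
df = 47, t-critical = ±2.012
Decision: fail to reject H₀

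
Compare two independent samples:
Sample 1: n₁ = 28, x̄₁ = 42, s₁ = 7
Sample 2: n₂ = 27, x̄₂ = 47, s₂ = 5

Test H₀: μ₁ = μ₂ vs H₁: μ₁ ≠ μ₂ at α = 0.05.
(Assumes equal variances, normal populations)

Answer: t = -3.0382, reject H₀

Derivation:
Pooled variance: s²_p = [27×7² + 26×5²]/(53) = 37.2264
s_p = 6.1013
SE = s_p×√(1/n₁ + 1/n₂) = 6.1013×√(1/28 + 1/27) = 1.6457
t = (x̄₁ - x̄₂)/SE = (42 - 47)/1.6457 = -3.0382
df = 53, t-critical = ±2.006
Decision: reject H₀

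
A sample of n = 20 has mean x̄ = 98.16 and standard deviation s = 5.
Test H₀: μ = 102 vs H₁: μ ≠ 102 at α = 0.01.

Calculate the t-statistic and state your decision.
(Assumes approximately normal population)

df = n - 1 = 19
SE = s/√n = 5/√20 = 1.1180
t = (x̄ - μ₀)/SE = (98.16 - 102)/1.1180 = -3.4347
Critical value: t_{0.005,19} = ±2.861
p-value ≈ 0.0028
Decision: reject H₀

Answer: t = -3.4347, reject H₀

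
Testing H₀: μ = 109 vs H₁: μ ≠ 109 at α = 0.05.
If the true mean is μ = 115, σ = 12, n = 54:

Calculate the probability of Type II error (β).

Answer: β ≈ 0.0432

Derivation:
SE = σ/√n = 12/√54 = 1.6330
Critical values: μ₀ ± z_0.025×SE = 109 ± 1.960×1.6330
Acceptance region: (105.7993, 112.2007)
Under H₁ (μ = 115): z_high = (112.2007 - 115)/1.6330 = -1.7142, z_low = (105.7993 - 115)/1.6330 = -5.6342
β = P(not reject | H₁) = Φ(-1.7142) - Φ(-5.6342) ≈ 0.0432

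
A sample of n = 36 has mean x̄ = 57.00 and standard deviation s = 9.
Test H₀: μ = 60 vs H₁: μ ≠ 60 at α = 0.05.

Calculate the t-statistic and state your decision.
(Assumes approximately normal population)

Answer: t = -2.0000, fail to reject H₀

Derivation:
df = n - 1 = 35
SE = s/√n = 9/√36 = 1.5000
t = (x̄ - μ₀)/SE = (57.00 - 60)/1.5000 = -2.0000
Critical value: t_{0.025,35} = ±2.030
p-value ≈ 0.0533
Decision: fail to reject H₀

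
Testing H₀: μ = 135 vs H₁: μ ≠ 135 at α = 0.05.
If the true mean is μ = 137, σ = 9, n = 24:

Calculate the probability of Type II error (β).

Answer: β ≈ 0.8071

Derivation:
SE = σ/√n = 9/√24 = 1.8371
Critical values: μ₀ ± z_0.025×SE = 135 ± 1.960×1.8371
Acceptance region: (131.3993, 138.6007)
Under H₁ (μ = 137): z_high = (138.6007 - 137)/1.8371 = 0.8713, z_low = (131.3993 - 137)/1.8371 = -3.0487
β = P(not reject | H₁) = Φ(0.8713) - Φ(-3.0487) ≈ 0.8071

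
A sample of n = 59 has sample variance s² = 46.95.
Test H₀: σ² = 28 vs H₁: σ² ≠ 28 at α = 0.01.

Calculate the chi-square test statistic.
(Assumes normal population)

df = n - 1 = 58
χ² = (n-1)s²/σ₀² = 58×46.95/28 = 97.2536
Critical values: χ²_{0.995,58} = 34.008, χ²_{0.005,58} = 89.477
Rejection region: χ² < 34.008 or χ² > 89.477
Decision: reject H₀

Answer: χ² = 97.2536, reject H₀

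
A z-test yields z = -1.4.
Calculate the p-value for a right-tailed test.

Answer: p-value ≈ 0.9192

Derivation:
For z = -1.4:
p = P(Z > -1.4) = 1 - Φ(-1.4) = 0.9192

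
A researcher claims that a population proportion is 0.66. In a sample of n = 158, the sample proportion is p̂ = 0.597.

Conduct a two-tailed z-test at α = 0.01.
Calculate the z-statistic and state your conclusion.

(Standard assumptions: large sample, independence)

H₀: p = 0.66, H₁: p ≠ 0.66
Standard error: SE = √(p₀(1-p₀)/n) = √(0.66×0.34/158) = 0.037686
z-statistic: z = (p̂ - p₀)/SE = (0.597 - 0.66)/0.037686 = -1.6717
Critical value: z_0.005 = ±2.576
p-value = 0.0946
Decision: fail to reject H₀ at α = 0.01

Answer: z = -1.6717, fail to reject H₀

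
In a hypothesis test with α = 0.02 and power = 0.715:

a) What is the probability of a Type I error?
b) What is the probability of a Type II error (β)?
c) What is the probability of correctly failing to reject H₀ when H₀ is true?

a) Type I error probability = α = 0.02
b) Power = P(reject H₀ | H₁ true) = 1 - β = 0.715, so Type II error probability = β = 1 - Power = 0.285
c) P(fail to reject H₀ | H₀ true) = 1 - α = 0.98

Answer: a) 0.02, b) 0.285, c) 0.98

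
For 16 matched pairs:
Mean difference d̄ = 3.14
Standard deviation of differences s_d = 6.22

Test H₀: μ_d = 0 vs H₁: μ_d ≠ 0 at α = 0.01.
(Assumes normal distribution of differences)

df = n - 1 = 15
SE = s_d/√n = 6.22/√16 = 1.5550
t = d̄/SE = 3.14/1.5550 = 2.0193
Critical value: t_{0.005,15} = ±2.947
p-value ≈ 0.0617
Decision: fail to reject H₀

Answer: t = 2.0193, fail to reject H₀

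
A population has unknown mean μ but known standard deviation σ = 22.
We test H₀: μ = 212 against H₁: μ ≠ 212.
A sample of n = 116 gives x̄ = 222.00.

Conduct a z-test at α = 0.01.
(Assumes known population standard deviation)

Answer: z = 4.8957, reject H₀

Derivation:
Standard error: SE = σ/√n = 22/√116 = 2.0426
z-statistic: z = (x̄ - μ₀)/SE = (222.00 - 212)/2.0426 = 4.8957
Critical value: ±2.576
p-value < 0.0001
Decision: reject H₀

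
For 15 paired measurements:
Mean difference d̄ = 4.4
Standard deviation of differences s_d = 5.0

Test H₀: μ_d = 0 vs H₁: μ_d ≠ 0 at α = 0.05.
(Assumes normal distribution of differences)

Answer: t = 3.4082, reject H₀

Derivation:
df = n - 1 = 14
SE = s_d/√n = 5.0/√15 = 1.2910
t = d̄/SE = 4.4/1.2910 = 3.4082
Critical value: t_{0.025,14} = ±2.145
p-value ≈ 0.0042
Decision: reject H₀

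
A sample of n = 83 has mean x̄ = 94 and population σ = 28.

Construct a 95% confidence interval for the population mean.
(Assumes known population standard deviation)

Confidence level: 95%, α = 0.05
z_0.025 = 1.960
SE = σ/√n = 28/√83 = 3.0734
Margin of error = 1.960 × 3.0734 = 6.0239
CI: x̄ ± margin = 94 ± 6.0239
CI: (87.9761, 100.0239)

Answer: (87.9761, 100.0239)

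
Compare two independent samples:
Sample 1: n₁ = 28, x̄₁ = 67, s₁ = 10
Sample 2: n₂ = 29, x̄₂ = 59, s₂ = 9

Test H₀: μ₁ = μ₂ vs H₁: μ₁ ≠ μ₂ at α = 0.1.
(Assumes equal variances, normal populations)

Answer: t = 3.1770, reject H₀

Derivation:
Pooled variance: s²_p = [27×10² + 28×9²]/(55) = 90.3273
s_p = 9.5041
SE = s_p×√(1/n₁ + 1/n₂) = 9.5041×√(1/28 + 1/29) = 2.5181
t = (x̄₁ - x̄₂)/SE = (67 - 59)/2.5181 = 3.1770
df = 55, t-critical = ±1.673
Decision: reject H₀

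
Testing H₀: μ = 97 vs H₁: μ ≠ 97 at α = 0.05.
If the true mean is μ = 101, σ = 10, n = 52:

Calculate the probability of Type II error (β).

Answer: β ≈ 0.1776

Derivation:
SE = σ/√n = 10/√52 = 1.3868
Critical values: μ₀ ± z_0.025×SE = 97 ± 1.960×1.3868
Acceptance region: (94.2819, 99.7181)
Under H₁ (μ = 101): z_high = (99.7181 - 101)/1.3868 = -0.9244, z_low = (94.2819 - 101)/1.3868 = -4.8443
β = P(not reject | H₁) = Φ(-0.9244) - Φ(-4.8443) ≈ 0.1776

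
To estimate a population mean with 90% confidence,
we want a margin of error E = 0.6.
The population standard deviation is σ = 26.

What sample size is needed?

z_0.05 = 1.645
n = (z×σ/E)² = (1.645×26/0.6)²
n = 5081.3136
Round up: n = 5082

Answer: n = 5082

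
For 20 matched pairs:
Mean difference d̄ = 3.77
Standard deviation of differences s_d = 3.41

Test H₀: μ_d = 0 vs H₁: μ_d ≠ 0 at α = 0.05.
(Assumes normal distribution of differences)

Answer: t = 4.9443, reject H₀

Derivation:
df = n - 1 = 19
SE = s_d/√n = 3.41/√20 = 0.7625
t = d̄/SE = 3.77/0.7625 = 4.9443
Critical value: t_{0.025,19} = ±2.093
p-value ≈ 0.0001
Decision: reject H₀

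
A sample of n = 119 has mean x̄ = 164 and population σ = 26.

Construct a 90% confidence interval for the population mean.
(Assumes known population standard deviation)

Answer: (160.0793, 167.9207)

Derivation:
Confidence level: 90%, α = 0.1
z_0.05 = 1.645
SE = σ/√n = 26/√119 = 2.3834
Margin of error = 1.645 × 2.3834 = 3.9207
CI: x̄ ± margin = 164 ± 3.9207
CI: (160.0793, 167.9207)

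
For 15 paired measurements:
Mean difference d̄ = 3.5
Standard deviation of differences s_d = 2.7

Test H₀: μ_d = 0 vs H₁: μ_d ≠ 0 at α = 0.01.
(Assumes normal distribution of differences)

df = n - 1 = 14
SE = s_d/√n = 2.7/√15 = 0.6971
t = d̄/SE = 3.5/0.6971 = 5.0208
Critical value: t_{0.005,14} = ±2.977
p-value ≈ 0.0002
Decision: reject H₀

Answer: t = 5.0208, reject H₀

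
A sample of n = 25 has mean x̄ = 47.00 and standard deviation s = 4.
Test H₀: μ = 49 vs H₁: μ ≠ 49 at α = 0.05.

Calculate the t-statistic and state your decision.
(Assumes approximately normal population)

Answer: t = -2.5000, reject H₀

Derivation:
df = n - 1 = 24
SE = s/√n = 4/√25 = 0.8000
t = (x̄ - μ₀)/SE = (47.00 - 49)/0.8000 = -2.5000
Critical value: t_{0.025,24} = ±2.064
p-value ≈ 0.0197
Decision: reject H₀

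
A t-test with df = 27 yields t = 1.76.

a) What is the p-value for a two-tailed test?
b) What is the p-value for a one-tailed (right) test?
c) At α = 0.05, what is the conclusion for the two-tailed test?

Using t-distribution with df = 27:
a) Two-tailed: p = 2×P(T > 1.76) = 0.0897
b) One-tailed: p = P(T > 1.76) = 0.0449
c) 0.0897 ≥ 0.05, fail to reject H₀

Answer: a) 0.0897, b) 0.0449, c) fail to reject H₀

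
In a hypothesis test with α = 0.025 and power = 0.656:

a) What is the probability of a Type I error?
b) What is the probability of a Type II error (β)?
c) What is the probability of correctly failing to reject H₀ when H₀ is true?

a) Type I error probability = α = 0.025
b) Power = P(reject H₀ | H₁ true) = 1 - β = 0.656, so Type II error probability = β = 1 - Power = 0.344
c) P(fail to reject H₀ | H₀ true) = 1 - α = 0.975

Answer: a) 0.025, b) 0.344, c) 0.975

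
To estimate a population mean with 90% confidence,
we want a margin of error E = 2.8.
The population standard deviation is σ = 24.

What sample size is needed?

Answer: n = 199

Derivation:
z_0.05 = 1.645
n = (z×σ/E)² = (1.645×24/2.8)²
n = 198.8100
Round up: n = 199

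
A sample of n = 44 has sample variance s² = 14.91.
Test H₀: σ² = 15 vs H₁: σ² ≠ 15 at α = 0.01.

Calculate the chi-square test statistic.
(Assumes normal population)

Answer: χ² = 42.7420, fail to reject H₀

Derivation:
df = n - 1 = 43
χ² = (n-1)s²/σ₀² = 43×14.91/15 = 42.7420
Critical values: χ²_{0.995,43} = 22.859, χ²_{0.005,43} = 70.616
Rejection region: χ² < 22.859 or χ² > 70.616
Decision: fail to reject H₀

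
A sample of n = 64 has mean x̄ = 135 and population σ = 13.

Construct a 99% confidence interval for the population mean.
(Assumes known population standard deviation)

Confidence level: 99%, α = 0.01
z_0.005 = 2.576
SE = σ/√n = 13/√64 = 1.6250
Margin of error = 2.576 × 1.6250 = 4.1860
CI: x̄ ± margin = 135 ± 4.1860
CI: (130.8140, 139.1860)

Answer: (130.8140, 139.1860)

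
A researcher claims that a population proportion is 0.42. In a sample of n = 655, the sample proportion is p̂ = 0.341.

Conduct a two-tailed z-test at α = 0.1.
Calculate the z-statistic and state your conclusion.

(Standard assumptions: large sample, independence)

H₀: p = 0.42, H₁: p ≠ 0.42
Standard error: SE = √(p₀(1-p₀)/n) = √(0.42×0.58/655) = 0.019285
z-statistic: z = (p̂ - p₀)/SE = (0.341 - 0.42)/0.019285 = -4.0964
Critical value: z_0.05 = ±1.645
p-value < 0.0001
Decision: reject H₀ at α = 0.1

Answer: z = -4.0964, reject H₀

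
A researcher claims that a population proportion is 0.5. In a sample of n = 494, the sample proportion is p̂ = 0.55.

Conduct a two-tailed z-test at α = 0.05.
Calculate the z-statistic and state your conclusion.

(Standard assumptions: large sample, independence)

H₀: p = 0.5, H₁: p ≠ 0.5
Standard error: SE = √(p₀(1-p₀)/n) = √(0.5×0.5/494) = 0.022496
z-statistic: z = (p̂ - p₀)/SE = (0.55 - 0.5)/0.022496 = 2.2226
Critical value: z_0.025 = ±1.960
p-value = 0.0262
Decision: reject H₀ at α = 0.05

Answer: z = 2.2226, reject H₀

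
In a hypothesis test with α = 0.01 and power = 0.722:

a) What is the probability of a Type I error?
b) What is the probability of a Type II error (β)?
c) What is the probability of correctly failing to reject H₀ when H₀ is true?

a) Type I error probability = α = 0.01
b) Power = P(reject H₀ | H₁ true) = 1 - β = 0.722, so Type II error probability = β = 1 - Power = 0.278
c) P(fail to reject H₀ | H₀ true) = 1 - α = 0.99

Answer: a) 0.01, b) 0.278, c) 0.99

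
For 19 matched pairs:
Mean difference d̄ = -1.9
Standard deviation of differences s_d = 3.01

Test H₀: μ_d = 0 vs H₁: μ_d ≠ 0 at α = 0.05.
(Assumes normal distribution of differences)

Answer: t = -2.7516, reject H₀

Derivation:
df = n - 1 = 18
SE = s_d/√n = 3.01/√19 = 0.6905
t = d̄/SE = -1.9/0.6905 = -2.7516
Critical value: t_{0.025,18} = ±2.101
p-value ≈ 0.0131
Decision: reject H₀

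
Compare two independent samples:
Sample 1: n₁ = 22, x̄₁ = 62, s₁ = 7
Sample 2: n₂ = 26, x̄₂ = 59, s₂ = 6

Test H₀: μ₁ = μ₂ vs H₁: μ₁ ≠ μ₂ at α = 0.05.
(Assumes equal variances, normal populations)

Answer: t = 1.5992, fail to reject H₀

Derivation:
Pooled variance: s²_p = [21×7² + 25×6²]/(46) = 41.9348
s_p = 6.4757
SE = s_p×√(1/n₁ + 1/n₂) = 6.4757×√(1/22 + 1/26) = 1.8759
t = (x̄₁ - x̄₂)/SE = (62 - 59)/1.8759 = 1.5992
df = 46, t-critical = ±2.013
Decision: fail to reject H₀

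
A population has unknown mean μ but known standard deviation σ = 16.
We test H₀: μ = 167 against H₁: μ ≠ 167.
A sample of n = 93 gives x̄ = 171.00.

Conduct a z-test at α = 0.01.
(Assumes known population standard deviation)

Standard error: SE = σ/√n = 16/√93 = 1.6591
z-statistic: z = (x̄ - μ₀)/SE = (171.00 - 167)/1.6591 = 2.4109
Critical value: ±2.576
p-value = 0.0159
Decision: fail to reject H₀

Answer: z = 2.4109, fail to reject H₀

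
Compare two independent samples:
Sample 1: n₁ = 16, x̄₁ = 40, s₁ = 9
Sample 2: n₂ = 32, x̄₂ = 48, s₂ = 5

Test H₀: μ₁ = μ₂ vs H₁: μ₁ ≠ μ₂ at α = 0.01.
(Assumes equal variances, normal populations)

Pooled variance: s²_p = [15×9² + 31×5²]/(46) = 43.2609
s_p = 6.5773
SE = s_p×√(1/n₁ + 1/n₂) = 6.5773×√(1/16 + 1/32) = 2.0139
t = (x̄₁ - x̄₂)/SE = (40 - 48)/2.0139 = -3.9724
df = 46, t-critical = ±2.687
Decision: reject H₀

Answer: t = -3.9724, reject H₀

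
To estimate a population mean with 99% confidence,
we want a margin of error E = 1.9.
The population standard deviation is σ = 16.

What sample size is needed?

Answer: n = 471

Derivation:
z_0.005 = 2.576
n = (z×σ/E)² = (2.576×16/1.9)²
n = 470.5703
Round up: n = 471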